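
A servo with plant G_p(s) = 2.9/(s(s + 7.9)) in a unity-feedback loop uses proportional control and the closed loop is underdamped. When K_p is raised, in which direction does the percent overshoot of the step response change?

ζ = 7.9/(2√(2.9K_p)) decreases as K_p grows; lower damping means more overshoot.

increase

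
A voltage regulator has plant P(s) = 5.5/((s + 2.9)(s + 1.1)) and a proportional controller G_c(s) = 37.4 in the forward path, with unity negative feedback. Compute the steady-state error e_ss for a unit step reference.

The loop is type 0. Static position error constant K_pos = G_c(0)·P(0) = 37.4·1.724 = 64.48.
Steady-state error to a unit step: e_ss = 1/(1+K_pos) = 1/65.48 = 0.0153.

0.0153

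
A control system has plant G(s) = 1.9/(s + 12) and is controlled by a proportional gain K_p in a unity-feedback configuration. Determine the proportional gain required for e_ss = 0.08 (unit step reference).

For a type-0 loop with proportional control, e_ss = 1/(1 + K_p·G(0)).
G(0) = 0.1583. Require 1/(1 + K_p·0.1583) = 0.08, so 1 + 0.1583·K_p = 12.5.
K_p = (12.5 − 1)/0.1583 = 72.6.

K_p = 72.6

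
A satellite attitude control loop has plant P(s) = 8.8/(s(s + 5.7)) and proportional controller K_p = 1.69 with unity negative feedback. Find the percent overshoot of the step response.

The closed-loop denominator s² + 5.7s + 14.87 gives ω_n = √14.87 = 3.856 and ζ = 5.7/(2ω_n) = 0.739.
%OS = 100·exp(−πζ/√(1−ζ²)) = 100·exp(−π·0.739/√0.4538) = 3.19%.

3.19%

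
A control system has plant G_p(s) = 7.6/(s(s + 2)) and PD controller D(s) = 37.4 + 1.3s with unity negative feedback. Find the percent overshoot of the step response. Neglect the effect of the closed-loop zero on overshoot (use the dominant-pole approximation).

Forward path: (37.4 + 1.3s)·7.6/(s(s+2)). The closed-loop characteristic equation is s² + (2 + 7.6·1.3)s + 7.6·37.4 = 0.
That is s² + 11.88s + 284.2 = 0, so ω_n = 16.86 rad/s and ζ = 11.88/(2·16.86) = 0.3523.
%OS = 100·exp(−πζ/√(1−ζ²)) = 30.6%.

30.6%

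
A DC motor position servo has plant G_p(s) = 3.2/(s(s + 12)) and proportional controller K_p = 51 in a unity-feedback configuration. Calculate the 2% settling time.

Closed-loop characteristic equation: s² + 12s + 163.2 = 0, so ω_n = 12.77 rad/s and ζ = 12/(2·12.77) = 0.4697.
2% settling time T_s ≈ 4/(ζω_n) = 4/6 = 0.667 s.

T_s ≈ 0.667 s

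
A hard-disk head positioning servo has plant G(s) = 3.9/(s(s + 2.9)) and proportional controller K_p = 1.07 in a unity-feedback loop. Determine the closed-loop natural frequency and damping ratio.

With unity feedback the closed-loop characteristic equation is s² + 2.9s + 1.07·3.9 = s² + 2.9s + 4.173 = 0.
Matching s² + 2ζω_n s + ω_n²: ω_n = √4.173 = 2.043 rad/s and 2ζω_n = 2.9, so ζ = 2.9/(2·2.043) = 0.71.

ω_n = 2.04 rad/s, ζ = 0.71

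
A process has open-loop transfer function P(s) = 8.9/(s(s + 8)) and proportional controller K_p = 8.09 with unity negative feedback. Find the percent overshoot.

From 1 + K_pP(s) = 0: s² + 8s + 72 = 0 ⇒ ω_n = 8.485, ζ = 0.4714.
%OS = 100·exp(−πζ/√(1−ζ²)) = 100·exp(−π·0.4714/√0.7778) = 18.7%.

18.7%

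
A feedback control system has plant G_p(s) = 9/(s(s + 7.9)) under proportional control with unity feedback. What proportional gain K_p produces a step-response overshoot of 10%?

From %OS = 100·exp(−πζ/√(1−ζ²)) = 10%, ζ = −ln(0.1)/√(π²+ln²(0.1)) = 0.5912.
Characteristic equation s² + 7.9s + 9K_p = 0 gives ζ = 7.9/(2√(9K_p)).
Setting ζ = 0.5912: √(9K_p) = 7.9/(2·0.5912) = 6.682, so K_p = 44.65/9 = 4.96.

K_p = 4.96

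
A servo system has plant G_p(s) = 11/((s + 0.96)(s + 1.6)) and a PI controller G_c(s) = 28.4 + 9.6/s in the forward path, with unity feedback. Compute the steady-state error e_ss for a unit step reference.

The open loop G_c(s)G_p(s) has a pole at the origin (type 1), so the static position error constant is infinite and e_ss = 1/(1+∞) = 0.

0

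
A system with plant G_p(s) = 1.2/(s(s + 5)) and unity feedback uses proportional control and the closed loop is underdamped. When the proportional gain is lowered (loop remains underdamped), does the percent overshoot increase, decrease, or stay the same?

decrease

ζ = 5/(2√(1.2K_p)) rises as K_p falls; higher damping means less overshoot.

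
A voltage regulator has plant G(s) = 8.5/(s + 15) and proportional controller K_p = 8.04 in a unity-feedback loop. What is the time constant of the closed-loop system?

Closed-loop transfer function: T(s) = K_p·G(s)/(1 + K_p·G(s)) = 68.34/(s + 15 + 68.34) = 68.34/(s + 83.34).
Time constant τ = 1/83.34 = 0.012 s.

τ = 0.012 s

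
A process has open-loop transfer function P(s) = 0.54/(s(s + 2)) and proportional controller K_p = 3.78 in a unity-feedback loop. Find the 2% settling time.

From 1 + K_pP(s) = 0: s² + 2s + 2.041 = 0 ⇒ ω_n = 1.429, ζ = 0.6999.
2% settling time T_s ≈ 4/(ζω_n) = 4/1 = 4 s.

T_s ≈ 4 s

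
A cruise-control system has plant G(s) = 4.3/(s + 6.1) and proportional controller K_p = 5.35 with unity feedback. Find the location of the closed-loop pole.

Closed-loop transfer function: T(s) = K_p·G(s)/(1 + K_p·G(s)) = 23/(s + 6.1 + 23) = 23/(s + 29.1).
The closed-loop pole is at s = −29.1.

s = -29.1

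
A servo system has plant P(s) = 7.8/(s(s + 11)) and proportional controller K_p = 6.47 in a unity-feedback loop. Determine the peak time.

From 1 + K_pP(s) = 0: s² + 11s + 50.47 = 0 ⇒ ω_n = 7.104, ζ = 0.7742.
Damped frequency ω_d = ω_n√(1−ζ²) = 4.496 rad/s, so peak time T_p = π/ω_d = 0.699 s.

T_p = 0.699 s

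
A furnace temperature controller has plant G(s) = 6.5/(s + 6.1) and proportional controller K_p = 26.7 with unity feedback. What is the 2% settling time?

Closed-loop transfer function: T(s) = K_p·G(s)/(1 + K_p·G(s)) = 173.5/(s + 6.1 + 173.5) = 173.5/(s + 179.6).
Time constant τ = 1/179.6 = 0.005566 s, so the 2% settling time is about 4τ = 0.0223 s.

T_s ≈ 0.0223 s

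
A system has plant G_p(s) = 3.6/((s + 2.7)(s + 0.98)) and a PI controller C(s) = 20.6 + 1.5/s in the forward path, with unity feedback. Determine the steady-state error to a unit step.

0

The open loop C(s)G_p(s) has a pole at the origin (type 1), so the static position error constant is infinite and e_ss = 1/(1+∞) = 0.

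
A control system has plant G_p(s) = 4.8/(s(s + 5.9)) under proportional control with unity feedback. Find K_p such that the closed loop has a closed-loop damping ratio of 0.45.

Closed-loop characteristic equation: s² + 5.9s + K_p·4.8 = 0.
So ω_n = √(4.8K_p) and 2ζω_n = 5.9, giving ζ = 5.9/(2√(4.8K_p)).
Setting ζ = 0.45: √(4.8K_p) = 5.9/(2·0.45) = 6.556, so K_p = 42.98/4.8 = 8.95.

K_p = 8.95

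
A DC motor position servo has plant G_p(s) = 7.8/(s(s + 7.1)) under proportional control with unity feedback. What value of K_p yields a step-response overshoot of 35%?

K_p = 16.1

From %OS = 100·exp(−πζ/√(1−ζ²)) = 35%, ζ = −ln(0.35)/√(π²+ln²(0.35)) = 0.3169.
Characteristic equation s² + 7.1s + 7.8K_p = 0 gives ζ = 7.1/(2√(7.8K_p)).
Setting ζ = 0.3169: √(7.8K_p) = 7.1/(2·0.3169) = 11.2, so K_p = 125.5/7.8 = 16.1.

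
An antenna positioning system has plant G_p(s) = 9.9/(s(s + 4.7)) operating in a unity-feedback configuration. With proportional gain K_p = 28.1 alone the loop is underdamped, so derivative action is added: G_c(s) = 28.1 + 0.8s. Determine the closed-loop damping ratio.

Forward path: (28.1 + 0.8s)·9.9/(s(s+4.7)). The closed-loop characteristic equation is s² + (4.7 + 9.9·0.8)s + 9.9·28.1 = 0.
That is s² + 12.62s + 278.2 = 0, so ω_n = 16.68 rad/s and ζ = 12.62/(2·16.68) = 0.3783.

ζ = 0.378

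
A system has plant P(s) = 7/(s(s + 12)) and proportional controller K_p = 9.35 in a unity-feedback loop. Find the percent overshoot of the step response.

The closed-loop denominator s² + 12s + 65.45 gives ω_n = √65.45 = 8.09 and ζ = 12/(2ω_n) = 0.7416.
%OS = 100·exp(−πζ/√(1−ζ²)) = 100·exp(−π·0.7416/√0.45) = 3.1%.

3.1%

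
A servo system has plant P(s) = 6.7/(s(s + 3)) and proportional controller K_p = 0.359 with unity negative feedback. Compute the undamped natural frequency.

ω_n = 1.55 rad/s

1 + K_p·P(s) = 0 gives s² + 3s + 2.405 = 0.
Matching s² + 2ζω_n s + ω_n²: ω_n = √2.405 = 1.551 rad/s and 2ζω_n = 3, so ζ = 3/(2·1.551) = 0.967.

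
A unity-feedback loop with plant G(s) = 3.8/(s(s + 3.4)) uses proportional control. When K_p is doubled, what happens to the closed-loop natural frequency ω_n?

ω_n = √(3.8·K_p), which grows with K_p.

increase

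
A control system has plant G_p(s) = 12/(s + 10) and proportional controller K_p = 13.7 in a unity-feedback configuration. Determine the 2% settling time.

Closed-loop transfer function: T(s) = K_p·G_p(s)/(1 + K_p·G_p(s)) = 164.4/(s + 10 + 164.4) = 164.4/(s + 174.4).
Time constant τ = 1/174.4 = 0.005734 s, so the 2% settling time is about 4τ = 0.0229 s.

T_s ≈ 0.0229 s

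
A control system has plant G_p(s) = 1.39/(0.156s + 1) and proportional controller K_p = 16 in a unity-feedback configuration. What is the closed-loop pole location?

s = -149

Closed loop: T(s) = K_p·G_p/(1+K_p·G_p) = 22.24/(0.156s + 1 + 22.24), with pole at s = −(1 + 22.24)/0.156 = −149.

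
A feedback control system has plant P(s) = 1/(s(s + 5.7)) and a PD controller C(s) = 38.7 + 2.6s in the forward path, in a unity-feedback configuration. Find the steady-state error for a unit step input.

The open loop C(s)P(s) has a pole at the origin (type 1), so the static position error constant is infinite and e_ss = 1/(1+∞) = 0.

0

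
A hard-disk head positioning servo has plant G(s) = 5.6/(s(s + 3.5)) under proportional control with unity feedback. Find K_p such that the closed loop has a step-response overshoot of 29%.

K_p = 4.07

From %OS = 100·exp(−πζ/√(1−ζ²)) = 29%, ζ = −ln(0.29)/√(π²+ln²(0.29)) = 0.3666.
Characteristic equation s² + 3.5s + 5.6K_p = 0 gives ζ = 3.5/(2√(5.6K_p)).
Setting ζ = 0.3666: √(5.6K_p) = 3.5/(2·0.3666) = 4.774, so K_p = 22.79/5.6 = 4.07.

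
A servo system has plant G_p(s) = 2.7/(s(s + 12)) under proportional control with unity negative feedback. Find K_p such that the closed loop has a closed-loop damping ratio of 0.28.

Closed-loop characteristic equation: s² + 12s + K_p·2.7 = 0.
So ω_n = √(2.7K_p) and 2ζω_n = 12, giving ζ = 12/(2√(2.7K_p)).
Setting ζ = 0.28: √(2.7K_p) = 12/(2·0.28) = 21.43, so K_p = 459.2/2.7 = 170.

K_p = 170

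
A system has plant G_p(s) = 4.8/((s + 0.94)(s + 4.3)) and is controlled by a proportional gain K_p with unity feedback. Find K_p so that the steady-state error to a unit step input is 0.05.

The loop is type 0, so e_ss(step) = 1/(1 + K_pos) with K_pos = K_p·G_p(0).
G_p(0) = 1.188. Require 1/(1 + K_p·1.188) = 0.05, so 1 + 1.188·K_p = 20.
K_p = (20 − 1)/1.188 = 16.

K_p = 16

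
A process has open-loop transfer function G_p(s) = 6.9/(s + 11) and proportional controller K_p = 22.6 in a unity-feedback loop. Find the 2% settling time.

T_s ≈ 0.024 s

Closed-loop transfer function: T(s) = K_p·G_p(s)/(1 + K_p·G_p(s)) = 155.9/(s + 11 + 155.9) = 155.9/(s + 166.9).
Time constant τ = 1/166.9 = 0.00599 s, so the 2% settling time is about 4τ = 0.024 s.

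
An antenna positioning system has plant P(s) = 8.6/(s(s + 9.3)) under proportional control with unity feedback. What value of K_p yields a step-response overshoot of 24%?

K_p = 14.7

From %OS = 100·exp(−πζ/√(1−ζ²)) = 24%, ζ = −ln(0.24)/√(π²+ln²(0.24)) = 0.4136.
Characteristic equation s² + 9.3s + 8.6K_p = 0 gives ζ = 9.3/(2√(8.6K_p)).
Setting ζ = 0.4136: √(8.6K_p) = 9.3/(2·0.4136) = 11.24, so K_p = 126.4/8.6 = 14.7.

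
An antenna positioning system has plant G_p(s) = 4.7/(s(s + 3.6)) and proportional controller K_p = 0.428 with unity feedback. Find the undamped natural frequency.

1 + K_p·G_p(s) = 0 gives s² + 3.6s + 2.012 = 0.
Matching s² + 2ζω_n s + ω_n²: ω_n = √2.012 = 1.418 rad/s and 2ζω_n = 3.6, so ζ = 3.6/(2·1.418) = 1.27.

ω_n = 1.42 rad/s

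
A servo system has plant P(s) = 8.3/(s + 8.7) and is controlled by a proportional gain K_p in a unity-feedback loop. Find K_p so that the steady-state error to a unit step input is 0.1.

The loop is type 0, so e_ss(step) = 1/(1 + K_pos) with K_pos = K_p·P(0).
P(0) = 0.954. Require 1/(1 + K_p·0.954) = 0.1, so 1 + 0.954·K_p = 10.
K_p = (10 − 1)/0.954 = 9.43.

K_p = 9.43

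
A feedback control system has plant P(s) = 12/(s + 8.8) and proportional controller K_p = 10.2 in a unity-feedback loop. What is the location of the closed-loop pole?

s = -131.2

Closed-loop transfer function: T(s) = K_p·P(s)/(1 + K_p·P(s)) = 122.4/(s + 8.8 + 122.4) = 122.4/(s + 131.2).
The closed-loop pole is at s = −131.2.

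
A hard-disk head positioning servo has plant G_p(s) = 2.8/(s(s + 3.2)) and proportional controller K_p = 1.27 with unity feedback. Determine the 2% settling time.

T_s ≈ 2.5 s

From 1 + K_pG_p(s) = 0: s² + 3.2s + 3.556 = 0 ⇒ ω_n = 1.886, ζ = 0.8485.
2% settling time T_s ≈ 4/(ζω_n) = 4/1.6 = 2.5 s.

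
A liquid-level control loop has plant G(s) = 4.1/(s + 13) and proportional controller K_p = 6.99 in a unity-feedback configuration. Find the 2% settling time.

T_s ≈ 0.096 s

Closed-loop transfer function: T(s) = K_p·G(s)/(1 + K_p·G(s)) = 28.66/(s + 13 + 28.66) = 28.66/(s + 41.66).
Time constant τ = 1/41.66 = 0.024 s, so the 2% settling time is about 4τ = 0.096 s.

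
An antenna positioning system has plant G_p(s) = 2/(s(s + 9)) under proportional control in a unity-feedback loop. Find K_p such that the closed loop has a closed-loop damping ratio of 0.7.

K_p = 20.7

Closed-loop characteristic equation: s² + 9s + K_p·2 = 0.
So ω_n = √(2K_p) and 2ζω_n = 9, giving ζ = 9/(2√(2K_p)).
Setting ζ = 0.7: √(2K_p) = 9/(2·0.7) = 6.429, so K_p = 41.33/2 = 20.7.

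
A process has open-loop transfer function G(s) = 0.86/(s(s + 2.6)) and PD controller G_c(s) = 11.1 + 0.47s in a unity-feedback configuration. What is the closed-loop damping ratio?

Forward path: (11.1 + 0.47s)·0.86/(s(s+2.6)). The closed-loop characteristic equation is s² + (2.6 + 0.86·0.47)s + 0.86·11.1 = 0.
That is s² + 3.004s + 9.546 = 0, so ω_n = 3.09 rad/s and ζ = 3.004/(2·3.09) = 0.4862.

ζ = 0.486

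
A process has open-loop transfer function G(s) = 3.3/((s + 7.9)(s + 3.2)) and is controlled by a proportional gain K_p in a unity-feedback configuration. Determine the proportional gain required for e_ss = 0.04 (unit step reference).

Steady-state error for a unit step on this type-0 loop is 1/(1 + K_p·G(0)).
G(0) = 0.1305. Require 1/(1 + K_p·0.1305) = 0.04, so 1 + 0.1305·K_p = 25.
K_p = (25 − 1)/0.1305 = 184.

K_p = 184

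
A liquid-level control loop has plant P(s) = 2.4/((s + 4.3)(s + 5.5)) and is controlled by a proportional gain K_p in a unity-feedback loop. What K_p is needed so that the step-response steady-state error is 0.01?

K_p = 976

Steady-state error for a unit step on this type-0 loop is 1/(1 + K_p·P(0)).
P(0) = 0.1015. Require 1/(1 + K_p·0.1015) = 0.01, so 1 + 0.1015·K_p = 100.
K_p = (100 − 1)/0.1015 = 976.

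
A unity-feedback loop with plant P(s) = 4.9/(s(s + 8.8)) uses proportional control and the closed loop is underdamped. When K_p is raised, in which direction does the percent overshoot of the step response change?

ζ = 8.8/(2√(4.9K_p)) decreases as K_p grows; lower damping means more overshoot.

increase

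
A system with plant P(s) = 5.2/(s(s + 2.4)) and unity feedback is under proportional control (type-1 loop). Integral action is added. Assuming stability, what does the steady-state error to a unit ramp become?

0

The integrator raises the loop to type 2, so K_v → ∞ and e_ss to a ramp is zero.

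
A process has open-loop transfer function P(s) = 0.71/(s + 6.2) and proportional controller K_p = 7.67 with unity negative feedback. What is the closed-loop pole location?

Closed-loop transfer function: T(s) = K_p·P(s)/(1 + K_p·P(s)) = 5.446/(s + 6.2 + 5.446) = 5.446/(s + 11.65).
The closed-loop pole is at s = −11.65.

s = -11.65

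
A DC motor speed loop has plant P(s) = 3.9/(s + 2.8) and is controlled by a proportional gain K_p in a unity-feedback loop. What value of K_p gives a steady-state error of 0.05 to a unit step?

The loop is type 0, so e_ss(step) = 1/(1 + K_pos) with K_pos = K_p·P(0).
P(0) = 1.393. Require 1/(1 + K_p·1.393) = 0.05, so 1 + 1.393·K_p = 20.
K_p = (20 − 1)/1.393 = 13.6.

K_p = 13.6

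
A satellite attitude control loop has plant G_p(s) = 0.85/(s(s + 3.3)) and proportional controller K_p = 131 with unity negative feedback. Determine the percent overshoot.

60.8%

The closed-loop denominator s² + 3.3s + 111.3 gives ω_n = √111.3 = 10.55 and ζ = 3.3/(2ω_n) = 0.1564.
%OS = 100·exp(−πζ/√(1−ζ²)) = 100·exp(−π·0.1564/√0.9756) = 60.8%.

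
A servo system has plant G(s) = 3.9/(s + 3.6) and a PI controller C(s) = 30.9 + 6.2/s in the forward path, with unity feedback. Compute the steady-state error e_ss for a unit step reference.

0

The open loop C(s)G(s) has a pole at the origin (type 1), so the static position error constant is infinite and e_ss = 1/(1+∞) = 0.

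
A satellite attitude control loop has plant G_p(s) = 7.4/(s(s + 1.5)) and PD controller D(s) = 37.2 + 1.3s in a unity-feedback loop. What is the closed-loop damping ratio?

Forward path: (37.2 + 1.3s)·7.4/(s(s+1.5)). The closed-loop characteristic equation is s² + (1.5 + 7.4·1.3)s + 7.4·37.2 = 0.
That is s² + 11.12s + 275.3 = 0, so ω_n = 16.59 rad/s and ζ = 11.12/(2·16.59) = 0.3351.

ζ = 0.335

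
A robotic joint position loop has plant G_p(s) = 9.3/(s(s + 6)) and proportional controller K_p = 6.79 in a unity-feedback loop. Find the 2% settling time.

T_s ≈ 1.33 s

Closed-loop characteristic equation: s² + 6s + 63.15 = 0, so ω_n = 7.947 rad/s and ζ = 6/(2·7.947) = 0.3775.
2% settling time T_s ≈ 4/(ζω_n) = 4/3 = 1.33 s.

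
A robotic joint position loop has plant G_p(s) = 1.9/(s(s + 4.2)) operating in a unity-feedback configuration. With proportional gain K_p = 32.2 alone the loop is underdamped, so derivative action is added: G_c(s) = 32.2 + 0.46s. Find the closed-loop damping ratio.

Forward path: (32.2 + 0.46s)·1.9/(s(s+4.2)). The closed-loop characteristic equation is s² + (4.2 + 1.9·0.46)s + 1.9·32.2 = 0.
That is s² + 5.074s + 61.18 = 0, so ω_n = 7.822 rad/s and ζ = 5.074/(2·7.822) = 0.3244.

ζ = 0.324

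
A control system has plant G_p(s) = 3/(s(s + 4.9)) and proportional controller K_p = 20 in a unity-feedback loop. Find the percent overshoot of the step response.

35.1%

Closed-loop characteristic equation: s² + 4.9s + 60 = 0, so ω_n = 7.746 rad/s and ζ = 4.9/(2·7.746) = 0.3163.
%OS = 100·exp(−πζ/√(1−ζ²)) = 100·exp(−π·0.3163/√0.9) = 35.1%.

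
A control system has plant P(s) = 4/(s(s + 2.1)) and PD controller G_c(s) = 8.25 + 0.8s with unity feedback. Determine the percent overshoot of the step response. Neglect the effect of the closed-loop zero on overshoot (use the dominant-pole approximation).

19.5%

Forward path: (8.25 + 0.8s)·4/(s(s+2.1)). The closed-loop characteristic equation is s² + (2.1 + 4·0.8)s + 4·8.25 = 0.
That is s² + 5.3s + 33 = 0, so ω_n = 5.745 rad/s and ζ = 5.3/(2·5.745) = 0.4613.
%OS = 100·exp(−πζ/√(1−ζ²)) = 19.5%.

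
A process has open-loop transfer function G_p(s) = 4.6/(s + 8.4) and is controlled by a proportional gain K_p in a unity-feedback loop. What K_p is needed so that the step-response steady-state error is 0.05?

K_p = 34.7

For a type-0 loop with proportional control, e_ss = 1/(1 + K_p·G_p(0)).
G_p(0) = 0.5476. Require 1/(1 + K_p·0.5476) = 0.05, so 1 + 0.5476·K_p = 20.
K_p = (20 − 1)/0.5476 = 34.7.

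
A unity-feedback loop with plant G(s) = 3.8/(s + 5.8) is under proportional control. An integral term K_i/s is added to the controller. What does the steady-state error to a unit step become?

0

The integrator makes K_pos = lim_{s→0} C(s)G(s) infinite, so e_ss = 1/(1+K_pos) = 0.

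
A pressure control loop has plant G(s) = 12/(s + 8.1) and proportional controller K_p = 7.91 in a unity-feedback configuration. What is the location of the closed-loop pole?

Closed-loop transfer function: T(s) = K_p·G(s)/(1 + K_p·G(s)) = 94.92/(s + 8.1 + 94.92) = 94.92/(s + 103).
The closed-loop pole is at s = −103.

s = -103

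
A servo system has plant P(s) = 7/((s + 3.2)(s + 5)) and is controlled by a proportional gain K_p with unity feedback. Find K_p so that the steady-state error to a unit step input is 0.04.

Steady-state error for a unit step on this type-0 loop is 1/(1 + K_p·P(0)).
P(0) = 0.4375. Require 1/(1 + K_p·0.4375) = 0.04, so 1 + 0.4375·K_p = 25.
K_p = (25 − 1)/0.4375 = 54.9.

K_p = 54.9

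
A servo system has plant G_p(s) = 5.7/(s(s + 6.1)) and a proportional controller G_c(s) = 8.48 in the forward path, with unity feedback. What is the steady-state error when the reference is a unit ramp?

0.126

The loop has one pole at the origin (type 1). Velocity error constant K_v = lim_{s→0} s·G_c(s)G_p(s) = 8.48·5.7/6.1 = 7.924.
Steady-state error to a unit ramp: e_ss = 1/K_v = 0.126.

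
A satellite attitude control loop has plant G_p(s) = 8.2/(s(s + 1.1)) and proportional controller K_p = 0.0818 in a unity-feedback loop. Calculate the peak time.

Closed-loop characteristic equation: s² + 1.1s + 0.6708 = 0, so ω_n = 0.819 rad/s and ζ = 1.1/(2·0.819) = 0.6716.
Damped frequency ω_d = ω_n√(1−ζ²) = 0.6068 rad/s, so peak time T_p = π/ω_d = 5.18 s.

T_p = 5.18 s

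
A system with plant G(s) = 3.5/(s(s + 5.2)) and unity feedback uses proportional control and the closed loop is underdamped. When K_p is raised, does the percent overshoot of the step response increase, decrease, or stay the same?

increase

ζ = 5.2/(2√(3.5K_p)) decreases as K_p grows; lower damping means more overshoot.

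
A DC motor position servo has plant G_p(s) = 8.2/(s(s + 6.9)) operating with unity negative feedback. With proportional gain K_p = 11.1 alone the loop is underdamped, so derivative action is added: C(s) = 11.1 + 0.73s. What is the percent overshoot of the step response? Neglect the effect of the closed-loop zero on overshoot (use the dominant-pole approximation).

Forward path: (11.1 + 0.73s)·8.2/(s(s+6.9)). The closed-loop characteristic equation is s² + (6.9 + 8.2·0.73)s + 8.2·11.1 = 0.
That is s² + 12.89s + 91.02 = 0, so ω_n = 9.54 rad/s and ζ = 12.89/(2·9.54) = 0.6753.
%OS = 100·exp(−πζ/√(1−ζ²)) = 5.63%.

5.63%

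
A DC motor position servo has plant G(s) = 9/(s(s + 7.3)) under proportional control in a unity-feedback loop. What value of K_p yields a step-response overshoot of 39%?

K_p = 18

From %OS = 100·exp(−πζ/√(1−ζ²)) = 39%, ζ = −ln(0.39)/√(π²+ln²(0.39)) = 0.2871.
Characteristic equation s² + 7.3s + 9K_p = 0 gives ζ = 7.3/(2√(9K_p)).
Setting ζ = 0.2871: √(9K_p) = 7.3/(2·0.2871) = 12.71, so K_p = 161.6/9 = 18.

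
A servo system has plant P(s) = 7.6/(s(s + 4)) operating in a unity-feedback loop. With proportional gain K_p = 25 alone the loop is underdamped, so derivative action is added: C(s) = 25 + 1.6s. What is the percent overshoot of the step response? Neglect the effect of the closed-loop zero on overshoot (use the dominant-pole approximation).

Forward path: (25 + 1.6s)·7.6/(s(s+4)). The closed-loop characteristic equation is s² + (4 + 7.6·1.6)s + 7.6·25 = 0.
That is s² + 16.16s + 190 = 0, so ω_n = 13.78 rad/s and ζ = 16.16/(2·13.78) = 0.5862.
%OS = 100·exp(−πζ/√(1−ζ²)) = 10.3%.

10.3%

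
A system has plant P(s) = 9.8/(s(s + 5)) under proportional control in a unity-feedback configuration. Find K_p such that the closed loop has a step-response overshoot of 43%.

From %OS = 100·exp(−πζ/√(1−ζ²)) = 43%, ζ = −ln(0.43)/√(π²+ln²(0.43)) = 0.2594.
Characteristic equation s² + 5s + 9.8K_p = 0 gives ζ = 5/(2√(9.8K_p)).
Setting ζ = 0.2594: √(9.8K_p) = 5/(2·0.2594) = 9.636, so K_p = 92.85/9.8 = 9.47.

K_p = 9.47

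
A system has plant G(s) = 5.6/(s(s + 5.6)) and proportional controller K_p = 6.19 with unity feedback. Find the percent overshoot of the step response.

18.3%

Closed-loop characteristic equation: s² + 5.6s + 34.66 = 0, so ω_n = 5.888 rad/s and ζ = 5.6/(2·5.888) = 0.4756.
%OS = 100·exp(−πζ/√(1−ζ²)) = 100·exp(−π·0.4756/√0.7738) = 18.3%.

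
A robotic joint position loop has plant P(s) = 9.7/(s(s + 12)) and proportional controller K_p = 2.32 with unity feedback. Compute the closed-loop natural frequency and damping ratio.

ω_n = 4.74 rad/s, ζ = 1.26

With unity feedback the closed-loop characteristic equation is s² + 12s + 2.32·9.7 = s² + 12s + 22.5 = 0.
So ω_n² = 22.5 ⇒ ω_n = 4.744 rad/s, and ζ = 12/(2ω_n) = 1.26.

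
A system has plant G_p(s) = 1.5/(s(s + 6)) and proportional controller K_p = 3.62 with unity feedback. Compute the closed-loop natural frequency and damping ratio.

ω_n = 2.33 rad/s, ζ = 1.29

With unity feedback the closed-loop characteristic equation is s² + 6s + 3.62·1.5 = s² + 6s + 5.43 = 0.
So ω_n² = 5.43 ⇒ ω_n = 2.33 rad/s, and ζ = 6/(2ω_n) = 1.29.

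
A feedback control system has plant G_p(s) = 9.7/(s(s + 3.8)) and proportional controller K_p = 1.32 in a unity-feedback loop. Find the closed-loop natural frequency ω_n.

1 + K_p·G_p(s) = 0 gives s² + 3.8s + 12.8 = 0.
Matching s² + 2ζω_n s + ω_n²: ω_n = √12.8 = 3.578 rad/s and 2ζω_n = 3.8, so ζ = 3.8/(2·3.578) = 0.531.

ω_n = 3.58 rad/s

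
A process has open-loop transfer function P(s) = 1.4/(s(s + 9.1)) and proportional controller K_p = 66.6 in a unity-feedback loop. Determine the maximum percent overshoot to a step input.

18.7%

The closed-loop denominator s² + 9.1s + 93.24 gives ω_n = √93.24 = 9.656 and ζ = 9.1/(2ω_n) = 0.4712.
%OS = 100·exp(−πζ/√(1−ζ²)) = 100·exp(−π·0.4712/√0.778) = 18.7%.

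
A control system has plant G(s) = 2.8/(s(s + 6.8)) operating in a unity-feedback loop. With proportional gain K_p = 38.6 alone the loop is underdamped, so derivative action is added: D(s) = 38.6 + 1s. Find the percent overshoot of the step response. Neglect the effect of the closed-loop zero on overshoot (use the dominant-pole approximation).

Forward path: (38.6 + 1s)·2.8/(s(s+6.8)). The closed-loop characteristic equation is s² + (6.8 + 2.8·1)s + 2.8·38.6 = 0.
That is s² + 9.6s + 108.1 = 0, so ω_n = 10.4 rad/s and ζ = 9.6/(2·10.4) = 0.4617.
%OS = 100·exp(−πζ/√(1−ζ²)) = 19.5%.

19.5%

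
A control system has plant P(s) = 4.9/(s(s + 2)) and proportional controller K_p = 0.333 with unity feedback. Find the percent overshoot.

1.92%

From 1 + K_pP(s) = 0: s² + 2s + 1.632 = 0 ⇒ ω_n = 1.277, ζ = 0.7829.
%OS = 100·exp(−πζ/√(1−ζ²)) = 100·exp(−π·0.7829/√0.3871) = 1.92%.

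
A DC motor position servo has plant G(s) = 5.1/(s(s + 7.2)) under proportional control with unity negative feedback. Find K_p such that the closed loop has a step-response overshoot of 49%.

From %OS = 100·exp(−πζ/√(1−ζ²)) = 49%, ζ = −ln(0.49)/√(π²+ln²(0.49)) = 0.2214.
Characteristic equation s² + 7.2s + 5.1K_p = 0 gives ζ = 7.2/(2√(5.1K_p)).
Setting ζ = 0.2214: √(5.1K_p) = 7.2/(2·0.2214) = 16.26, so K_p = 264.3/5.1 = 51.8.

K_p = 51.8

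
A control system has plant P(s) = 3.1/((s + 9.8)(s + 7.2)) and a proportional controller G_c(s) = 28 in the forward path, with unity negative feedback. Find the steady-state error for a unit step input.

The loop is type 0. Static position error constant K_pos = G_c(0)·P(0) = 28·0.04393 = 1.23.
Steady-state error to a unit step: e_ss = 1/(1+K_pos) = 1/2.23 = 0.448.

0.448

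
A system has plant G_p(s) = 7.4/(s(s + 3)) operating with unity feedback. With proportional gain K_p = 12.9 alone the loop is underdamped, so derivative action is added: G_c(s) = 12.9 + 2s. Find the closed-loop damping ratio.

Forward path: (12.9 + 2s)·7.4/(s(s+3)). The closed-loop characteristic equation is s² + (3 + 7.4·2)s + 7.4·12.9 = 0.
That is s² + 17.8s + 95.46 = 0, so ω_n = 9.77 rad/s and ζ = 17.8/(2·9.77) = 0.9109.

ζ = 0.911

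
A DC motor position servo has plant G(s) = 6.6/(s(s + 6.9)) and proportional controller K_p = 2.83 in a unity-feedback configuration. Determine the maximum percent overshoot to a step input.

From 1 + K_pG(s) = 0: s² + 6.9s + 18.68 = 0 ⇒ ω_n = 4.322, ζ = 0.7983.
%OS = 100·exp(−πζ/√(1−ζ²)) = 100·exp(−π·0.7983/√0.3628) = 1.55%.

1.55%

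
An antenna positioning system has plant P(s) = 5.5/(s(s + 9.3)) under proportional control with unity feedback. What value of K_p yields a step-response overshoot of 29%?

From %OS = 100·exp(−πζ/√(1−ζ²)) = 29%, ζ = −ln(0.29)/√(π²+ln²(0.29)) = 0.3666.
Characteristic equation s² + 9.3s + 5.5K_p = 0 gives ζ = 9.3/(2√(5.5K_p)).
Setting ζ = 0.3666: √(5.5K_p) = 9.3/(2·0.3666) = 12.68, so K_p = 160.9/5.5 = 29.3.

K_p = 29.3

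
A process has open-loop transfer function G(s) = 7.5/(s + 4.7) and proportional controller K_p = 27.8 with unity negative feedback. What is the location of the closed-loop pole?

Closed-loop transfer function: T(s) = K_p·G(s)/(1 + K_p·G(s)) = 208.5/(s + 4.7 + 208.5) = 208.5/(s + 213.2).
The closed-loop pole is at s = −213.2.

s = -213.2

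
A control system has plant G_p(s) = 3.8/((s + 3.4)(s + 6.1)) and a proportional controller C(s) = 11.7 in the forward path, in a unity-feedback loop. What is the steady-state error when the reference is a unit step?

0.318

The loop is type 0. Static position error constant K_pos = C(0)·G_p(0) = 11.7·0.1832 = 2.144.
Steady-state error to a unit step: e_ss = 1/(1+K_pos) = 1/3.144 = 0.318.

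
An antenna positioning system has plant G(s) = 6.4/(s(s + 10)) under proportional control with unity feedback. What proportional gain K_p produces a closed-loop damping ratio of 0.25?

Closed-loop characteristic equation: s² + 10s + K_p·6.4 = 0.
So ω_n = √(6.4K_p) and 2ζω_n = 10, giving ζ = 10/(2√(6.4K_p)).
Setting ζ = 0.25: √(6.4K_p) = 10/(2·0.25) = 20, so K_p = 400/6.4 = 62.5.

K_p = 62.5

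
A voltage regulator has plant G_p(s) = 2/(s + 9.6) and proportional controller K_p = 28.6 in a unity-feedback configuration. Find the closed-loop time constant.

Closed-loop transfer function: T(s) = K_p·G_p(s)/(1 + K_p·G_p(s)) = 57.2/(s + 9.6 + 57.2) = 57.2/(s + 66.8).
Time constant τ = 1/66.8 = 0.015 s.

τ = 0.015 s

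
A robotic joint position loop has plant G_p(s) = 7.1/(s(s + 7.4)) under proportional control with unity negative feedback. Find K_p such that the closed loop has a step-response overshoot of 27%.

From %OS = 100·exp(−πζ/√(1−ζ²)) = 27%, ζ = −ln(0.27)/√(π²+ln²(0.27)) = 0.3847.
Characteristic equation s² + 7.4s + 7.1K_p = 0 gives ζ = 7.4/(2√(7.1K_p)).
Setting ζ = 0.3847: √(7.1K_p) = 7.4/(2·0.3847) = 9.618, so K_p = 92.5/7.1 = 13.

K_p = 13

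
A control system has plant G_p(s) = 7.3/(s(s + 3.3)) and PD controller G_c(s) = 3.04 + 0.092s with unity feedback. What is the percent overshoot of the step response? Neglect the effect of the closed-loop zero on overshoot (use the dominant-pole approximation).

23.2%

Forward path: (3.04 + 0.092s)·7.3/(s(s+3.3)). The closed-loop characteristic equation is s² + (3.3 + 7.3·0.092)s + 7.3·3.04 = 0.
That is s² + 3.972s + 22.19 = 0, so ω_n = 4.711 rad/s and ζ = 3.972/(2·4.711) = 0.4215.
%OS = 100·exp(−πζ/√(1−ζ²)) = 23.2%.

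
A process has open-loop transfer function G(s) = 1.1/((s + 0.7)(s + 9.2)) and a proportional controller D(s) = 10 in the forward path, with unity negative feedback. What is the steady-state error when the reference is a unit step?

The loop is type 0. Static position error constant K_pos = D(0)·G(0) = 10·0.1708 = 1.708.
Steady-state error to a unit step: e_ss = 1/(1+K_pos) = 1/2.708 = 0.369.

0.369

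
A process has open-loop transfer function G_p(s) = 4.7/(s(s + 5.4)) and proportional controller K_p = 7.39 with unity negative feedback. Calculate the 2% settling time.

From 1 + K_pG_p(s) = 0: s² + 5.4s + 34.73 = 0 ⇒ ω_n = 5.893, ζ = 0.4581.
2% settling time T_s ≈ 4/(ζω_n) = 4/2.7 = 1.48 s.

T_s ≈ 1.48 s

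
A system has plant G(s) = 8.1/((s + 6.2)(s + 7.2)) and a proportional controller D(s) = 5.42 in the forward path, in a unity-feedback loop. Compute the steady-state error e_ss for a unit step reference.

0.504

The loop is type 0. Static position error constant K_pos = D(0)·G(0) = 5.42·0.1815 = 0.9835.
Steady-state error to a unit step: e_ss = 1/(1+K_pos) = 1/1.983 = 0.504.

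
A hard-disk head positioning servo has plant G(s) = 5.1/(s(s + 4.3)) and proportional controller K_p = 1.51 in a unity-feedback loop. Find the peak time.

The closed-loop denominator s² + 4.3s + 7.701 gives ω_n = √7.701 = 2.775 and ζ = 4.3/(2ω_n) = 0.7748.
Damped frequency ω_d = ω_n√(1−ζ²) = 1.755 rad/s, so peak time T_p = π/ω_d = 1.79 s.

T_p = 1.79 s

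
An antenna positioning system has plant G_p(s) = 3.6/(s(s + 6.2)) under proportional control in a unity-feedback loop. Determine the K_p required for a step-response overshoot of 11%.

From %OS = 100·exp(−πζ/√(1−ζ²)) = 11%, ζ = −ln(0.11)/√(π²+ln²(0.11)) = 0.5749.
Characteristic equation s² + 6.2s + 3.6K_p = 0 gives ζ = 6.2/(2√(3.6K_p)).
Setting ζ = 0.5749: √(3.6K_p) = 6.2/(2·0.5749) = 5.392, so K_p = 29.08/3.6 = 8.08.

K_p = 8.08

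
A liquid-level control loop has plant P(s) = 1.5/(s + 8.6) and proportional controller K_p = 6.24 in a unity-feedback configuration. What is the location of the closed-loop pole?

Closed-loop transfer function: T(s) = K_p·P(s)/(1 + K_p·P(s)) = 9.36/(s + 8.6 + 9.36) = 9.36/(s + 17.96).
The closed-loop pole is at s = −17.96.

s = -17.96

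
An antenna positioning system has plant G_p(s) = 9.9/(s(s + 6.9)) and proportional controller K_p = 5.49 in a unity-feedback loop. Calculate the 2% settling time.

T_s ≈ 1.16 s

The closed-loop denominator s² + 6.9s + 54.35 gives ω_n = √54.35 = 7.372 and ζ = 6.9/(2ω_n) = 0.468.
2% settling time T_s ≈ 4/(ζω_n) = 4/3.45 = 1.16 s.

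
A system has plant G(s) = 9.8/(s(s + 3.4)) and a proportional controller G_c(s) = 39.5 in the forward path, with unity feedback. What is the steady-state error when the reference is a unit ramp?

0.00878

The loop has one pole at the origin (type 1). Velocity error constant K_v = lim_{s→0} s·G_c(s)G(s) = 39.5·9.8/3.4 = 113.9.
Steady-state error to a unit ramp: e_ss = 1/K_v = 0.00878.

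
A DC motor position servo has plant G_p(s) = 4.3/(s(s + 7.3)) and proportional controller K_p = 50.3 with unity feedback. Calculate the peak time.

T_p = 0.221 s

From 1 + K_pG_p(s) = 0: s² + 7.3s + 216.3 = 0 ⇒ ω_n = 14.71, ζ = 0.2482.
Damped frequency ω_d = ω_n√(1−ζ²) = 14.25 rad/s, so peak time T_p = π/ω_d = 0.221 s.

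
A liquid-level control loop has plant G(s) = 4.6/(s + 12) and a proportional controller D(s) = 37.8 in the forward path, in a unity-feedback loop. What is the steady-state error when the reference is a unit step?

0.0646

The loop is type 0. Static position error constant K_pos = D(0)·G(0) = 37.8·0.3833 = 14.49.
Steady-state error to a unit step: e_ss = 1/(1+K_pos) = 1/15.49 = 0.0646.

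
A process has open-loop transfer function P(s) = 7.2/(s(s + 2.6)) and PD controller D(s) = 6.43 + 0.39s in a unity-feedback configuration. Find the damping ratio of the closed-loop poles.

Forward path: (6.43 + 0.39s)·7.2/(s(s+2.6)). The closed-loop characteristic equation is s² + (2.6 + 7.2·0.39)s + 7.2·6.43 = 0.
That is s² + 5.408s + 46.3 = 0, so ω_n = 6.804 rad/s and ζ = 5.408/(2·6.804) = 0.3974.

ζ = 0.397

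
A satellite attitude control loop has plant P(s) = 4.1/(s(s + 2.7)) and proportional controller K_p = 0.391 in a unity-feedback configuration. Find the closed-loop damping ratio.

ζ = 1.07

1 + K_p·P(s) = 0 gives s² + 2.7s + 1.603 = 0.
Matching s² + 2ζω_n s + ω_n²: ω_n = √1.603 = 1.266 rad/s and 2ζω_n = 2.7, so ζ = 2.7/(2·1.266) = 1.07.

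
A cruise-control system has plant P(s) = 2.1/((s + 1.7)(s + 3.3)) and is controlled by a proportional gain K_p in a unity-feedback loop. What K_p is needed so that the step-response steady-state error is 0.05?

The loop is type 0, so e_ss(step) = 1/(1 + K_pos) with K_pos = K_p·P(0).
P(0) = 0.3743. Require 1/(1 + K_p·0.3743) = 0.05, so 1 + 0.3743·K_p = 20.
K_p = (20 − 1)/0.3743 = 50.8.

K_p = 50.8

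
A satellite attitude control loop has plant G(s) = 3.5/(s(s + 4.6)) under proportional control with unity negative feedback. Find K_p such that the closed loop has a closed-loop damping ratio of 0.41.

Closed-loop characteristic equation: s² + 4.6s + K_p·3.5 = 0.
So ω_n = √(3.5K_p) and 2ζω_n = 4.6, giving ζ = 4.6/(2√(3.5K_p)).
Setting ζ = 0.41: √(3.5K_p) = 4.6/(2·0.41) = 5.61, so K_p = 31.47/3.5 = 8.99.

K_p = 8.99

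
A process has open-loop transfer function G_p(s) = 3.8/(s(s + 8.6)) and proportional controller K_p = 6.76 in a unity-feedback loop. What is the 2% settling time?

Closed-loop characteristic equation: s² + 8.6s + 25.69 = 0, so ω_n = 5.068 rad/s and ζ = 8.6/(2·5.068) = 0.8484.
2% settling time T_s ≈ 4/(ζω_n) = 4/4.3 = 0.93 s.

T_s ≈ 0.93 s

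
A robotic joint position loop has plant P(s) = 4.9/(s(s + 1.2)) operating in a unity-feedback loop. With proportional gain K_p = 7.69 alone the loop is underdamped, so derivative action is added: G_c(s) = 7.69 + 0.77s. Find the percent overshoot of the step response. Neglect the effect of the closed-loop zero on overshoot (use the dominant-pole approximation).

24.9%

Forward path: (7.69 + 0.77s)·4.9/(s(s+1.2)). The closed-loop characteristic equation is s² + (1.2 + 4.9·0.77)s + 4.9·7.69 = 0.
That is s² + 4.973s + 37.68 = 0, so ω_n = 6.138 rad/s and ζ = 4.973/(2·6.138) = 0.4051.
%OS = 100·exp(−πζ/√(1−ζ²)) = 24.9%.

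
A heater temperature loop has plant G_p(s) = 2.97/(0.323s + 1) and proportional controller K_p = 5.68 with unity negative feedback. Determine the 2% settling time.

Closed loop: T(s) = K_p·G_p/(1+K_p·G_p) = 16.87/(0.323s + 1 + 16.87), with pole at s = −(1 + 16.87)/0.323 = −55.32.
τ = 1/55.32 = 0.01808 s, so 2% settling time ≈ 4τ = 0.0723 s.

T_s ≈ 0.0723 s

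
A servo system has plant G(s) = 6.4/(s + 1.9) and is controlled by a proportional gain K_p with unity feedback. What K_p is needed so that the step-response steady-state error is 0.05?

Steady-state error for a unit step on this type-0 loop is 1/(1 + K_p·G(0)).
G(0) = 3.368. Require 1/(1 + K_p·3.368) = 0.05, so 1 + 3.368·K_p = 20.
K_p = (20 − 1)/3.368 = 5.64.

K_p = 5.64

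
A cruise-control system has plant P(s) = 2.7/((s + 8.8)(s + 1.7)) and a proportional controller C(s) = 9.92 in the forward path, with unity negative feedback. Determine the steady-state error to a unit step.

The loop is type 0. Static position error constant K_pos = C(0)·P(0) = 9.92·0.1805 = 1.79.
Steady-state error to a unit step: e_ss = 1/(1+K_pos) = 1/2.79 = 0.358.

0.358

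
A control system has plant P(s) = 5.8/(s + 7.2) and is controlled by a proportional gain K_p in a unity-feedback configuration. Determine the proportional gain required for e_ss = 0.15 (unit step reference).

Steady-state error for a unit step on this type-0 loop is 1/(1 + K_p·P(0)).
P(0) = 0.8056. Require 1/(1 + K_p·0.8056) = 0.15, so 1 + 0.8056·K_p = 6.667.
K_p = (6.667 − 1)/0.8056 = 7.03.

K_p = 7.03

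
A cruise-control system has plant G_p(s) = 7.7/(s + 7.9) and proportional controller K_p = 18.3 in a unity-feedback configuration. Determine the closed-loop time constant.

τ = 0.00672 s

Closed-loop transfer function: T(s) = K_p·G_p(s)/(1 + K_p·G_p(s)) = 140.9/(s + 7.9 + 140.9) = 140.9/(s + 148.8).
Time constant τ = 1/148.8 = 0.00672 s.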